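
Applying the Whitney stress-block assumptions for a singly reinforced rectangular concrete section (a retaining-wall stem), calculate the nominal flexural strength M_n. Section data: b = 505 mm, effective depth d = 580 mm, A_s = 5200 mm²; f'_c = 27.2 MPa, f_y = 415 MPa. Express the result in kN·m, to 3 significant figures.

T = A_s f_y = 5200 × 415 = 2158000 N = 2158 kN.
From C = T: a = T/(0.85 f'_c b) = 2158000/(0.85 × 27.2 × 505) = 184.83 mm.
M_n = T(d − a/2) = 2158 kN × (580 − 92.415) mm = 1052.21 kN·m.

M_n ≈ 1050 kN·m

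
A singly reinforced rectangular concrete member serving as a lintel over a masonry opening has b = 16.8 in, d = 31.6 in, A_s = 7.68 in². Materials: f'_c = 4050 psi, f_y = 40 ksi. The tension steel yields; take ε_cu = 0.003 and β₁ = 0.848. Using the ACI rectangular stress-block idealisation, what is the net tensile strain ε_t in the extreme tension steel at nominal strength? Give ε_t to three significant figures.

a = A_s f_y/(0.85 f'_c b) = 5.312 in.
β₁ = 0.848, so c = a/β₁ = 5.312/0.848 = 6.264 in.
From the linear strain diagram with ε_cu = 0.003: ε_t = 0.003 (d − c)/c = 0.003 × (31.6 − 6.264)/6.264 = 0.0121.
Since ε_t ≥ 0.005, the section is tension-controlled.

ε_t ≈ 0.0121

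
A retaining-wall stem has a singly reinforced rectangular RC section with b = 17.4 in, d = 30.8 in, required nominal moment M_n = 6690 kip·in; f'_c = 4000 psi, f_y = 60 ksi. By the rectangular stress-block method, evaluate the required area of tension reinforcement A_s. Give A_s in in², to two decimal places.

From M_n = 0.85 f'_c a b (d − a/2):
a = d − √(d² − 2M_n/(0.85 f'_c b)) = 30.8 − √(30.8² − 2 × 6690/(0.85 × 4 × 17.4)) = 3.921 in.
A_s = 0.85 f'_c a b / f_y = 0.85 × 4 × 3.921 × 17.4 / 60 = 3.866 in².

A_s ≈ 3.87 in²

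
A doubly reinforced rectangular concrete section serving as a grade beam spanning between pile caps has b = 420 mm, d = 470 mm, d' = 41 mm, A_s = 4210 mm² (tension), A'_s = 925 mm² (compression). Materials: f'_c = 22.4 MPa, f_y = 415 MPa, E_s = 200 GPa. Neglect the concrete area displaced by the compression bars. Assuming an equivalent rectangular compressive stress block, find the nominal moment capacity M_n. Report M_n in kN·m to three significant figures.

M_n ≈ 689 kN·m

Assume both tension and compression steel yield.
Net tension couple steel: A_s − A'_s = 3285 mm².
a = (A_s − A'_s) f_y / (0.85 f'_c b) = 1363275/(0.85 × 22.4 × 420) = 170.48 mm.
c = a/β₁ = 170.48/0.85 = 200.56 mm; ε'_s = 0.003(c − d')/c = 0.0024 ≥ f_y/E_s = 0.0021, so compression steel does yield.
M_n = (A_s − A'_s) f_y (d − a/2) + A'_s f_y (d − d') = [1363275 × (470 − 85.24) + 383875 × (470 − 41)] × 10⁻⁶ = 524.53 + 164.68 = 689.21 kN·m.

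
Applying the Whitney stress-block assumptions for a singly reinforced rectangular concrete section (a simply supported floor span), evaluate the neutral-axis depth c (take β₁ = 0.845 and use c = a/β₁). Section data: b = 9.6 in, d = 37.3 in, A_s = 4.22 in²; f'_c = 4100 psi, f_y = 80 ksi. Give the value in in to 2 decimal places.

T = A_s f_y = 4.22 × 80 = 337.6 kips.
a = T/(0.85 f'_c b) = 337.6/(0.85 × 4.1 × 9.6) = 10.0909 in.
With β₁ = 0.845, c = a/β₁ = 10.0909/0.845 = 11.94 in.

c ≈ 11.94 in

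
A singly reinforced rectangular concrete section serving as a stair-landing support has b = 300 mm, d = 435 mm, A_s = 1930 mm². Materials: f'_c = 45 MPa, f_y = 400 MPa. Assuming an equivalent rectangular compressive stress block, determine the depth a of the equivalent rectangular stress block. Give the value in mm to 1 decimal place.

a ≈ 67.3 mm

T = A_s f_y = 1930 × 400 = 772000 N = 772 kN.
Setting C = 0.85 f'_c a b equal to T: a = 772000/(0.85 × 45 × 300) = 67.3 mm.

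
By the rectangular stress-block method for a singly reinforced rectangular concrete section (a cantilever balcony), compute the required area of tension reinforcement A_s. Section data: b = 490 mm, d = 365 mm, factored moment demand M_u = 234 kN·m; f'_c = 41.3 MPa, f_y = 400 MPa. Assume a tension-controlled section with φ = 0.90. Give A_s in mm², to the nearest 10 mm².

M_n = M_u/φ = 234/0.90 = 260 kN·m.
With M_n = 0.85 f'_c a b (d − a/2), solve the quadratic for a:
a = d − √(d² − 2M_n/(0.85 f'_c b)) = 365 − √(365² − 2 × 260×10⁶/(0.85 × 41.3 × 490)) = 44.07 mm.
A_s = 0.85 f'_c a b / f_y = 0.85 × 41.3 × 44.07 × 490 / 400 = 1895.2 mm².

A_s ≈ 1900 mm²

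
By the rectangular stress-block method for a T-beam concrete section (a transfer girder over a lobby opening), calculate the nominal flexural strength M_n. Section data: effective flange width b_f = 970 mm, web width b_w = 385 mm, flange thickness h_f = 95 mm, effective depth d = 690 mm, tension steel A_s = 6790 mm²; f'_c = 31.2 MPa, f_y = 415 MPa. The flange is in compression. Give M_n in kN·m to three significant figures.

M_n ≈ 1790 kN·m

Tension: T = A_s f_y = 6790 × 415 = 2817850 N.
Try a within the flange: a = T/(0.85 f'_c b_f) = 2817850/(0.85 × 31.2 × 970) = 109.54 mm.
a = 109.54 > h_f = 95 mm: the block extends into the web. Split into flange-overhang and web parts.
C_f = 0.85 f'_c (b_f − b_w) h_f = 0.85 × 31.2 × (970 − 385) × 95 = 1473849 N.
Remaining web compression depth: a_w = (T − C_f)/(0.85 f'_c b_w) = (2817850 − 1473849)/(0.85 × 31.2 × 385) = 131.63 mm.
M_n = C_f(d − h_f/2) + (T − C_f)(d − a_w/2) = 1473849 × (690 − 47.5) + 1344001 × (690 − 65.815) = 946.95 + 838.91 = 1785.86 × 10⁶ N·mm.
M_n = 1785.86 kN·m.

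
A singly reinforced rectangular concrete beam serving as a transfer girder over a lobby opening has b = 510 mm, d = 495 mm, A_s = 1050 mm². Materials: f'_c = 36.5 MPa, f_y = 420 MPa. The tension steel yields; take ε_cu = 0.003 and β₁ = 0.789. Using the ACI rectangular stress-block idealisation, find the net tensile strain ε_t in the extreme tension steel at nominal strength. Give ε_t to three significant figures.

a = A_s f_y/(0.85 f'_c b) = 27.87 mm.
β₁ = 0.789, so c = a/β₁ = 27.87/0.789 = 35.32 mm.
From the linear strain diagram with ε_cu = 0.003: ε_t = 0.003 (d − c)/c = 0.003 × (495 − 35.32)/35.32 = 0.0390.
Since ε_t ≥ 0.005, the section is tension-controlled.

ε_t ≈ 0.0390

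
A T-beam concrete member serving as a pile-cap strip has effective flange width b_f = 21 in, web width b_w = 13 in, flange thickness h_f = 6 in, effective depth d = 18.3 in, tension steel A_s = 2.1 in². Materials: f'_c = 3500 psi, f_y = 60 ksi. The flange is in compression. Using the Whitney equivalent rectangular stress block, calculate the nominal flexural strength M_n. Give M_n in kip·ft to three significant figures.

M_n ≈ 182 kip·ft

Tension: T = A_s f_y = 2.1 × 60 = 126 kips.
Try a within the flange: a = T/(0.85 f'_c b_f) = 126/(0.85 × 3.5 × 21) = 2.017 in.
Since a = 2.017 ≤ h_f = 6 in, the stress block lies entirely in the flange; analyse as a rectangular beam of width b_f.
M_n = T(d − a/2) = 126 × (18.3 − 1.0085) = 2178.7 kip·in.
M_n = 2178.7/12 = 181.56 kip·ft.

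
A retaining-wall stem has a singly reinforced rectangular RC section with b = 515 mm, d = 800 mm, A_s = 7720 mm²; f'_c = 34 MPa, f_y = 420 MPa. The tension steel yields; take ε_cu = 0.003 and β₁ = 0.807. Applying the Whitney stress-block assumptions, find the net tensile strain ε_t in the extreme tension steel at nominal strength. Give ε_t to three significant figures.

ε_t ≈ 0.00589

a = A_s f_y/(0.85 f'_c b) = 217.85 mm.
β₁ = 0.807, so c = a/β₁ = 217.85/0.807 = 269.95 mm.
From the linear strain diagram with ε_cu = 0.003: ε_t = 0.003 (d − c)/c = 0.003 × (800 − 269.95)/269.95 = 0.00589.
Since ε_t ≥ 0.005, the section is tension-controlled.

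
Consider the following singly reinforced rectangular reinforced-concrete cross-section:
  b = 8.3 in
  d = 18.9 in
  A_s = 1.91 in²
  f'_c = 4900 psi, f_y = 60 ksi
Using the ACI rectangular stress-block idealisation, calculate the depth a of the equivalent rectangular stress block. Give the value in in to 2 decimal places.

a ≈ 3.32 in

T = A_s f_y = 1.91 × 60 = 114.6 kips.
a = T/(0.85 f'_c b) = 114.6/(0.85 × 4.9 × 8.3) = 3.32 in.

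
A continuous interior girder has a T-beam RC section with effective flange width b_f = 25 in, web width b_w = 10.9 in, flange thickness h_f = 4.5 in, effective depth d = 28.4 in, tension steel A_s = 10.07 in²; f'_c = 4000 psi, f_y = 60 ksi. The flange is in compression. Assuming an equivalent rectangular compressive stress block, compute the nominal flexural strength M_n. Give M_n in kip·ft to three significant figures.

Tension: T = A_s f_y = 10.07 × 60 = 604.2 kips.
Try a within the flange: a = T/(0.85 f'_c b_f) = 604.2/(0.85 × 4 × 25) = 7.108 in.
a = 7.108 > h_f = 4.5 in: the block extends into the web. Split into flange-overhang and web parts.
C_f = 0.85 f'_c (b_f − b_w) h_f = 0.85 × 4 × (25 − 10.9) × 4.5 = 215.7 kips.
Remaining web compression depth: a_w = (T − C_f)/(0.85 f'_c b_w) = (604.2 − 215.7)/(0.85 × 4 × 10.9) = 10.483 in.
M_n = C_f(d − h_f/2) + (T − C_f)(d − a_w/2) = 215.7 × (28.4 − 2.25) + 388.5 × (28.4 − 5.2415) = 5640.6 + 8997.1 = 14637.7 kip·in.
M_n = 14637.7/12 = 1219.81 kip·ft.

M_n ≈ 1220 kip·ft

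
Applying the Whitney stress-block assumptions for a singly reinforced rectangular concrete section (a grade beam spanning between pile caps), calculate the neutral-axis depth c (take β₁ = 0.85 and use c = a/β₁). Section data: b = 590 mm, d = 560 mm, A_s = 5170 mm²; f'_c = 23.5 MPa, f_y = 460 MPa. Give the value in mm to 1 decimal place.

c ≈ 237.4 mm

T = A_s f_y = 5170 × 460 = 2378200 N = 2378.2 kN.
Setting C = 0.85 f'_c a b equal to T: a = 2378200/(0.85 × 23.5 × 590) = 201.795 mm.
With β₁ = 0.85, c = a/β₁ = 201.795/0.85 = 237.4 mm.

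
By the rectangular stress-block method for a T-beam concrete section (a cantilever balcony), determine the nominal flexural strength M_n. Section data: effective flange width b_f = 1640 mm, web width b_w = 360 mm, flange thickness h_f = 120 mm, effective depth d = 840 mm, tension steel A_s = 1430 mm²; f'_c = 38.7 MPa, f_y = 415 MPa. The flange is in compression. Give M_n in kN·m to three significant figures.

Tension: T = A_s f_y = 1430 × 415 = 593450 N.
Try a within the flange: a = T/(0.85 f'_c b_f) = 593450/(0.85 × 38.7 × 1640) = 11.00 mm.
Since a = 11.00 ≤ h_f = 120 mm, the stress block lies entirely in the flange; analyse as a rectangular beam of width b_f.
M_n = T(d − a/2) = 593450 × (840 − 5.5) = 495.23 × 10⁶ N·mm.
M_n = 495.23 kN·m.

M_n ≈ 495 kN·m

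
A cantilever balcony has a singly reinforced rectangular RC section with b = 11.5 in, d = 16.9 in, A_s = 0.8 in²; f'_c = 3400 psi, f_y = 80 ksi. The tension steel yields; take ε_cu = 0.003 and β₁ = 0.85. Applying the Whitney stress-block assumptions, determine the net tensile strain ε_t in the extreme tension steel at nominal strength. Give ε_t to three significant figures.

a = A_s f_y/(0.85 f'_c b) = 1.926 in.
β₁ = 0.85, so c = a/β₁ = 1.926/0.85 = 2.266 in.
From the linear strain diagram with ε_cu = 0.003: ε_t = 0.003 (d − c)/c = 0.003 × (16.9 − 2.266)/2.266 = 0.0194.
Since ε_t ≥ 0.005, the section is tension-controlled.

ε_t ≈ 0.0194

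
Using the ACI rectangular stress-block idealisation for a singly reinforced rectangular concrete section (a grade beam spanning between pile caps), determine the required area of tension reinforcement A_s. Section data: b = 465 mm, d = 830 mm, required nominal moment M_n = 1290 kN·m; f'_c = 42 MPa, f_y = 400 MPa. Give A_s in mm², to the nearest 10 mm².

With M_n = 0.85 f'_c a b (d − a/2), solve the quadratic for a:
a = d − √(d² − 2M_n/(0.85 f'_c b)) = 830 − √(830² − 2 × 1290×10⁶/(0.85 × 42 × 465)) = 99.60 mm.
A_s = 0.85 f'_c a b / f_y = 0.85 × 42 × 99.60 × 465 / 400 = 4133.5 mm².

A_s ≈ 4130 mm²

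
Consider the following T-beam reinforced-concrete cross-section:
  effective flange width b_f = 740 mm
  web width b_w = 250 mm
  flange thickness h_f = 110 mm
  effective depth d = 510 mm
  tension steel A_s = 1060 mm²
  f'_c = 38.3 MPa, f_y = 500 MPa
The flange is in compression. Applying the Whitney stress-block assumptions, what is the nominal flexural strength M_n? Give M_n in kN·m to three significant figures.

Tension: T = A_s f_y = 1060 × 500 = 530000 N.
Try a within the flange: a = T/(0.85 f'_c b_f) = 530000/(0.85 × 38.3 × 740) = 22.00 mm.
Since a = 22.00 ≤ h_f = 110 mm, the stress block lies entirely in the flange; analyse as a rectangular beam of width b_f.
M_n = T(d − a/2) = 530000 × (510 − 11) = 264.47 × 10⁶ N·mm.
M_n = 264.47 kN·m.

M_n ≈ 264 kN·m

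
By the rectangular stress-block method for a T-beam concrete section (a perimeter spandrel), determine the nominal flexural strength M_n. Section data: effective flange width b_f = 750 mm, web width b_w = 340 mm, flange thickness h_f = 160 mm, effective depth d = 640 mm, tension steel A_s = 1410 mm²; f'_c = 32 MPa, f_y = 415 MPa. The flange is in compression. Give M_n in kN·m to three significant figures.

Tension: T = A_s f_y = 1410 × 415 = 585150 N.
Try a within the flange: a = T/(0.85 f'_c b_f) = 585150/(0.85 × 32 × 750) = 28.68 mm.
Since a = 28.68 ≤ h_f = 160 mm, the stress block lies entirely in the flange; analyse as a rectangular beam of width b_f.
M_n = T(d − a/2) = 585150 × (640 − 14.34) = 366.10 × 10⁶ N·mm.
M_n = 366.10 kN·m.

M_n ≈ 366 kN·m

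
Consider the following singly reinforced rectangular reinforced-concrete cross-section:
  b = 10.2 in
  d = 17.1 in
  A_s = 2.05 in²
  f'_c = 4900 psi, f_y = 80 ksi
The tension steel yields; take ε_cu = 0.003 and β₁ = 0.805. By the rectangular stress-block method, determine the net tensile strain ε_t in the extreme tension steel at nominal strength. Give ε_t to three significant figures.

a = A_s f_y/(0.85 f'_c b) = 3.860 in.
β₁ = 0.805, so c = a/β₁ = 3.860/0.805 = 4.795 in.
From the linear strain diagram with ε_cu = 0.003: ε_t = 0.003 (d − c)/c = 0.003 × (17.1 − 4.795)/4.795 = 0.00770.
Since ε_t ≥ 0.005, the section is tension-controlled.

ε_t ≈ 0.00770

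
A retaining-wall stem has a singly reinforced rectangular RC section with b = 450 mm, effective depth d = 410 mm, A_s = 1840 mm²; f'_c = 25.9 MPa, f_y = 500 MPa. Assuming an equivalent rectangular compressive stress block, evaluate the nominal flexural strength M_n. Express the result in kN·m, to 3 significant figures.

M_n ≈ 334 kN·m

T = A_s f_y = 1840 × 500 = 920000 N = 920 kN.
From C = T: a = T/(0.85 f'_c b) = 920000/(0.85 × 25.9 × 450) = 92.87 mm.
M_n = T(d − a/2) = 920 kN × (410 − 46.435) mm = 334.48 kN·m.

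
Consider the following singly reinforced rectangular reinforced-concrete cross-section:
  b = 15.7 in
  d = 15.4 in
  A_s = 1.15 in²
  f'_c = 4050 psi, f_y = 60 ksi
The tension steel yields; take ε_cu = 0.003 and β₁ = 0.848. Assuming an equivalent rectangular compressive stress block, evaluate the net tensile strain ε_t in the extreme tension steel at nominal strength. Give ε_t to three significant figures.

a = A_s f_y/(0.85 f'_c b) = 1.277 in.
β₁ = 0.848, so c = a/β₁ = 1.277/0.848 = 1.506 in.
From the linear strain diagram with ε_cu = 0.003: ε_t = 0.003 (d − c)/c = 0.003 × (15.4 − 1.506)/1.506 = 0.0277.
Since ε_t ≥ 0.005, the section is tension-controlled.

ε_t ≈ 0.0277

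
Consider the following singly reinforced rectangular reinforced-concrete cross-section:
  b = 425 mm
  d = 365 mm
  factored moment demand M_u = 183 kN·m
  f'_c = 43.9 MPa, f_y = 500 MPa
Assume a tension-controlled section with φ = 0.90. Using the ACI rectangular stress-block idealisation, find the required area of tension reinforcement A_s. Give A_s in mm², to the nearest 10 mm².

M_n = M_u/φ = 183/0.90 = 203.333 kN·m.
With M_n = 0.85 f'_c a b (d − a/2), solve the quadratic for a:
a = d − √(d² − 2M_n/(0.85 f'_c b)) = 365 − √(365² − 2 × 203.333×10⁶/(0.85 × 43.9 × 425)) = 37.00 mm.
A_s = 0.85 f'_c a b / f_y = 0.85 × 43.9 × 37.00 × 425 / 500 = 1173.6 mm².

A_s ≈ 1170 mm²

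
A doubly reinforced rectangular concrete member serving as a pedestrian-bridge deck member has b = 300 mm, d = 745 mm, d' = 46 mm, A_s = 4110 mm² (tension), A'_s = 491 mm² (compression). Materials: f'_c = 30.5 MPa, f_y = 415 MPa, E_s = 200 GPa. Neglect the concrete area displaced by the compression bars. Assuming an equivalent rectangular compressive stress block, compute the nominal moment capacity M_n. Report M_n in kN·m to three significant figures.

Assume both tension and compression steel yield.
Net tension couple steel: A_s − A'_s = 3619 mm².
a = (A_s − A'_s) f_y / (0.85 f'_c b) = 1501885/(0.85 × 30.5 × 300) = 193.11 mm.
c = a/β₁ = 193.11/0.832 = 232.10 mm; ε'_s = 0.003(c − d')/c = 0.0024 ≥ f_y/E_s = 0.0021, so compression steel does yield.
M_n = (A_s − A'_s) f_y (d − a/2) + A'_s f_y (d − d') = [1501885 × (745 − 96.555) + 203765 × (745 − 46)] × 10⁻⁶ = 973.89 + 142.43 = 1116.32 kN·m.

M_n ≈ 1120 kN·m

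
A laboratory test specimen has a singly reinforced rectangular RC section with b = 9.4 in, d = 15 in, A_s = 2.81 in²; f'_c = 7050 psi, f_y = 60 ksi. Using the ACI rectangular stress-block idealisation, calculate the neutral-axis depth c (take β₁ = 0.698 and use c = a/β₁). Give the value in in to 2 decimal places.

T = A_s f_y = 2.81 × 60 = 168.6 kips.
a = T/(0.85 f'_c b) = 168.6/(0.85 × 7.05 × 9.4) = 2.9931 in.
With β₁ = 0.698, c = a/β₁ = 2.9931/0.698 = 4.29 in.

c ≈ 4.29 in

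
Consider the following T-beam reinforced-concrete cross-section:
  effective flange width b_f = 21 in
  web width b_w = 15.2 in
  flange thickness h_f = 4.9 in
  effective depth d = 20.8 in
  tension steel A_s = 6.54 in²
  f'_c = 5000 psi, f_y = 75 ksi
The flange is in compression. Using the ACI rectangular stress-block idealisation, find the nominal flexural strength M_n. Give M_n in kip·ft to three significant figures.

Tension: T = A_s f_y = 6.54 × 75 = 490.5 kips.
Try a within the flange: a = T/(0.85 f'_c b_f) = 490.5/(0.85 × 5 × 21) = 5.496 in.
a = 5.496 > h_f = 4.9 in: the block extends into the web. Split into flange-overhang and web parts.
C_f = 0.85 f'_c (b_f − b_w) h_f = 0.85 × 5 × (21 − 15.2) × 4.9 = 120.8 kips.
Remaining web compression depth: a_w = (T − C_f)/(0.85 f'_c b_w) = (490.5 − 120.8)/(0.85 × 5 × 15.2) = 5.723 in.
M_n = C_f(d − h_f/2) + (T − C_f)(d − a_w/2) = 120.8 × (20.8 − 2.45) + 369.7 × (20.8 − 2.8615) = 2216.7 + 6631.9 = 8848.6 kip·in.
M_n = 8848.6/12 = 737.38 kip·ft.

M_n ≈ 737 kip·ft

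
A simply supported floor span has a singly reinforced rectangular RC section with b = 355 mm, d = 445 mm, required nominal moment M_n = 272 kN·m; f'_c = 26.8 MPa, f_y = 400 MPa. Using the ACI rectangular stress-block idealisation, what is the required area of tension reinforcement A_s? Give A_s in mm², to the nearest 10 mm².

A_s ≈ 1690 mm²

With M_n = 0.85 f'_c a b (d − a/2), solve the quadratic for a:
a = d − √(d² − 2M_n/(0.85 f'_c b)) = 445 − √(445² − 2 × 272×10⁶/(0.85 × 26.8 × 355)) = 83.40 mm.
A_s = 0.85 f'_c a b / f_y = 0.85 × 26.8 × 83.40 × 355 / 400 = 1686.1 mm².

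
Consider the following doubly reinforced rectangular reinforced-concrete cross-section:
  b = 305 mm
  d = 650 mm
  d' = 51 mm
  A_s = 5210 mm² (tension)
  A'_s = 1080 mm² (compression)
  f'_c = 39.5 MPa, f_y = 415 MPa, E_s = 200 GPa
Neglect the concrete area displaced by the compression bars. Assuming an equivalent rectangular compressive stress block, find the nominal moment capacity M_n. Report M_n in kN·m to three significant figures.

M_n ≈ 1240 kN·m

Assume both tension and compression steel yield.
Net tension couple steel: A_s − A'_s = 4130 mm².
a = (A_s − A'_s) f_y / (0.85 f'_c b) = 1713950/(0.85 × 39.5 × 305) = 167.37 mm.
c = a/β₁ = 167.37/0.768 = 217.93 mm; ε'_s = 0.003(c − d')/c = 0.0023 ≥ f_y/E_s = 0.0021, so compression steel does yield.
M_n = (A_s − A'_s) f_y (d − a/2) + A'_s f_y (d − d') = [1713950 × (650 − 83.685) + 448200 × (650 − 51)] × 10⁻⁶ = 970.64 + 268.47 = 1239.11 kN·m.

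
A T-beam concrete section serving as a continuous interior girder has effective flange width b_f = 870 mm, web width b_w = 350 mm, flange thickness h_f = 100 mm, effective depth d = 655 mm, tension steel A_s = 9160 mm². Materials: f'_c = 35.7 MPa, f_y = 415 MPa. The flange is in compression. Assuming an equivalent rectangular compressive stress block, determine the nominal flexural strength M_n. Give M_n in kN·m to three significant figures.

M_n ≈ 2180 kN·m

Tension: T = A_s f_y = 9160 × 415 = 3801400 N.
Try a within the flange: a = T/(0.85 f'_c b_f) = 3801400/(0.85 × 35.7 × 870) = 143.99 mm.
a = 143.99 > h_f = 100 mm: the block extends into the web. Split into flange-overhang and web parts.
C_f = 0.85 f'_c (b_f − b_w) h_f = 0.85 × 35.7 × (870 − 350) × 100 = 1577940 N.
Remaining web compression depth: a_w = (T − C_f)/(0.85 f'_c b_w) = (3801400 − 1577940)/(0.85 × 35.7 × 350) = 209.35 mm.
M_n = C_f(d − h_f/2) + (T − C_f)(d − a_w/2) = 1577940 × (655 − 50) + 2223460 × (655 − 104.675) = 954.65 + 1223.63 = 2178.28 × 10⁶ N·mm.
M_n = 2178.28 kN·m.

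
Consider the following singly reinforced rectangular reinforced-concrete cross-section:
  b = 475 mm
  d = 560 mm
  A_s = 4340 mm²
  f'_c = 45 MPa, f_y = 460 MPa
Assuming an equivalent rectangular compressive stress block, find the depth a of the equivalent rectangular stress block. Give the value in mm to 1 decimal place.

T = A_s f_y = 4340 × 460 = 1996400 N = 1996.4 kN.
Setting C = 0.85 f'_c a b equal to T: a = 1996400/(0.85 × 45 × 475) = 109.9 mm.

a ≈ 109.9 mm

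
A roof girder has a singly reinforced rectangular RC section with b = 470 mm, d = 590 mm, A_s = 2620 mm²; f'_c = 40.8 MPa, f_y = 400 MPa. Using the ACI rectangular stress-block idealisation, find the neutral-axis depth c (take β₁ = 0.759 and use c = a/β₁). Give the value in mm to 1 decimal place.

c ≈ 84.7 mm

T = A_s f_y = 2620 × 400 = 1048000 N = 1048 kN.
Setting C = 0.85 f'_c a b equal to T: a = 1048000/(0.85 × 40.8 × 470) = 64.296 mm.
With β₁ = 0.759, c = a/β₁ = 64.296/0.759 = 84.7 mm.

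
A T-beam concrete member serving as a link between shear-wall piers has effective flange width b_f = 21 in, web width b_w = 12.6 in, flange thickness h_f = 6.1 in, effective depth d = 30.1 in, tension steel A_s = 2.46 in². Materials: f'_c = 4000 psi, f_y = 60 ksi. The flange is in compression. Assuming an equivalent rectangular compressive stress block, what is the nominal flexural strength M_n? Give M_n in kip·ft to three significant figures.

M_n ≈ 358 kip·ft

Tension: T = A_s f_y = 2.46 × 60 = 147.6 kips.
Try a within the flange: a = T/(0.85 f'_c b_f) = 147.6/(0.85 × 4 × 21) = 2.067 in.
Since a = 2.067 ≤ h_f = 6.1 in, the stress block lies entirely in the flange; analyse as a rectangular beam of width b_f.
M_n = T(d − a/2) = 147.6 × (30.1 − 1.0335) = 4290.2 kip·in.
M_n = 4290.2/12 = 357.52 kip·ft.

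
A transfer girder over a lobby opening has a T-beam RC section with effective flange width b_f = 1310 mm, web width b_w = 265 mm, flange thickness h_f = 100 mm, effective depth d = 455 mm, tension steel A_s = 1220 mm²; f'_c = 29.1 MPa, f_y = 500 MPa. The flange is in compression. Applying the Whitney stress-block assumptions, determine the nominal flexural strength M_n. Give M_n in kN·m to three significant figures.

Tension: T = A_s f_y = 1220 × 500 = 610000 N.
Try a within the flange: a = T/(0.85 f'_c b_f) = 610000/(0.85 × 29.1 × 1310) = 18.83 mm.
Since a = 18.83 ≤ h_f = 100 mm, the stress block lies entirely in the flange; analyse as a rectangular beam of width b_f.
M_n = T(d − a/2) = 610000 × (455 − 9.415) = 271.81 × 10⁶ N·mm.
M_n = 271.81 kN·m.

M_n ≈ 272 kN·m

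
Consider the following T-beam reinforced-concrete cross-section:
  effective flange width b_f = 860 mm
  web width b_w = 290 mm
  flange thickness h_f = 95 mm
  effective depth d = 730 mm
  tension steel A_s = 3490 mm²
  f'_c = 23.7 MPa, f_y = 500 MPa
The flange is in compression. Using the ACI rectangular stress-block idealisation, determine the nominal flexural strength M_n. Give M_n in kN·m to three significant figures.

Tension: T = A_s f_y = 3490 × 500 = 1745000 N.
Try a within the flange: a = T/(0.85 f'_c b_f) = 1745000/(0.85 × 23.7 × 860) = 100.72 mm.
a = 100.72 > h_f = 95 mm: the block extends into the web. Split into flange-overhang and web parts.
C_f = 0.85 f'_c (b_f − b_w) h_f = 0.85 × 23.7 × (860 − 290) × 95 = 1090852 N.
Remaining web compression depth: a_w = (T − C_f)/(0.85 f'_c b_w) = (1745000 − 1090852)/(0.85 × 23.7 × 290) = 111.97 mm.
M_n = C_f(d − h_f/2) + (T − C_f)(d − a_w/2) = 1090852 × (730 − 47.5) + 654148 × (730 − 55.985) = 744.51 + 440.91 = 1185.42 × 10⁶ N·mm.
M_n = 1185.42 kN·m.

M_n ≈ 1190 kN·m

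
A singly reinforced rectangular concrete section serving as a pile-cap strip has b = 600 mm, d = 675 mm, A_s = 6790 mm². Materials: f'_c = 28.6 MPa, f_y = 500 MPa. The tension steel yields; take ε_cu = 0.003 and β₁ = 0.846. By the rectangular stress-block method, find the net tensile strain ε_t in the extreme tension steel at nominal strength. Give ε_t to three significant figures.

a = A_s f_y/(0.85 f'_c b) = 232.76 mm.
β₁ = 0.846, so c = a/β₁ = 232.76/0.846 = 275.13 mm.
From the linear strain diagram with ε_cu = 0.003: ε_t = 0.003 (d − c)/c = 0.003 × (675 − 275.13)/275.13 = 0.00436.
ε_t is between 0.004 and 0.005 — transition zone.

ε_t ≈ 0.00436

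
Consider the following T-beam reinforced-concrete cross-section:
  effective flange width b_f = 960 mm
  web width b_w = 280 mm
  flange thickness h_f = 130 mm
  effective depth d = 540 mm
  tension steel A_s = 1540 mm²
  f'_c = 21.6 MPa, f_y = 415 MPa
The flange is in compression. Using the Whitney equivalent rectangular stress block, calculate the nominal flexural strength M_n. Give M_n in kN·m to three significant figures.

M_n ≈ 334 kN·m

Tension: T = A_s f_y = 1540 × 415 = 639100 N.
Try a within the flange: a = T/(0.85 f'_c b_f) = 639100/(0.85 × 21.6 × 960) = 36.26 mm.
Since a = 36.26 ≤ h_f = 130 mm, the stress block lies entirely in the flange; analyse as a rectangular beam of width b_f.
M_n = T(d − a/2) = 639100 × (540 − 18.13) = 333.53 × 10⁶ N·mm.
M_n = 333.53 kN·m.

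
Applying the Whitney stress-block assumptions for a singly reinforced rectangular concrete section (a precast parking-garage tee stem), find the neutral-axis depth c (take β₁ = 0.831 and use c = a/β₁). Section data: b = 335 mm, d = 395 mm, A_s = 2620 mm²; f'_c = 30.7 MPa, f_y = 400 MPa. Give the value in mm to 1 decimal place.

T = A_s f_y = 2620 × 400 = 1048000 N = 1048 kN.
Setting C = 0.85 f'_c a b equal to T: a = 1048000/(0.85 × 30.7 × 335) = 119.883 mm.
With β₁ = 0.831, c = a/β₁ = 119.883/0.831 = 144.3 mm.

c ≈ 144.3 mm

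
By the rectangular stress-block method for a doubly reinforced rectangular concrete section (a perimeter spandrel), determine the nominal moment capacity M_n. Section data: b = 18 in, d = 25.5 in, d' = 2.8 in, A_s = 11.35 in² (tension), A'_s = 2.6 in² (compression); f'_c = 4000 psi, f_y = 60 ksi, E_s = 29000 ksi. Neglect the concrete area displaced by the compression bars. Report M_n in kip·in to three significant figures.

M_n ≈ 14700 kip·in

Assume both steels yield.
a = (A_s − A'_s) f_y/(0.85 f'_c b) = (11.35 − 2.6) × 60/(0.85 × 4 × 18) = 8.578 in.
c = a/β₁ = 8.578/0.85 = 10.092 in; ε'_s = 0.003(c − d')/c = 0.0022 ≥ ε_y = 0.0021, so the compression steel yields.
M_n = (A_s − A'_s) f_y (d − a/2) + A'_s f_y (d − d') = 525 × (25.5 − 4.289) + 156 × (25.5 − 2.8) = 11135.8 + 3541.2 = 14677.0 kip·in.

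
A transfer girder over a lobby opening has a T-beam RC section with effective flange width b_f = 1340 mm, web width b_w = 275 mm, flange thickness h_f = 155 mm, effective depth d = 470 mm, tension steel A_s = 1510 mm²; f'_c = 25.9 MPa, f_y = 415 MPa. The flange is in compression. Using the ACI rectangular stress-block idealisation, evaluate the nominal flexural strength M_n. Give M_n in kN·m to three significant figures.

M_n ≈ 288 kN·m

Tension: T = A_s f_y = 1510 × 415 = 626650 N.
Try a within the flange: a = T/(0.85 f'_c b_f) = 626650/(0.85 × 25.9 × 1340) = 21.24 mm.
Since a = 21.24 ≤ h_f = 155 mm, the stress block lies entirely in the flange; analyse as a rectangular beam of width b_f.
M_n = T(d − a/2) = 626650 × (470 − 10.62) = 287.87 × 10⁶ N·mm.
M_n = 287.87 kN·m.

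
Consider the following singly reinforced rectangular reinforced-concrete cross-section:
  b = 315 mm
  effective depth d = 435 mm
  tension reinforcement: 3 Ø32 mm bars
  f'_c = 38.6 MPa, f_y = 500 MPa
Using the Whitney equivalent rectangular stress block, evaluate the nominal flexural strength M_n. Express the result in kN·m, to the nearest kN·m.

A_s = 3 × 804 = 2412 mm².
T = A_s f_y = 2412 × 500 = 1206000 N = 1206 kN.
From C = T: a = T/(0.85 f'_c b) = 1206000/(0.85 × 38.6 × 315) = 116.69 mm.
M_n = T(d − a/2) = 1206 kN × (435 − 58.345) mm = 454.25 kN·m.

M_n ≈ 454 kN·m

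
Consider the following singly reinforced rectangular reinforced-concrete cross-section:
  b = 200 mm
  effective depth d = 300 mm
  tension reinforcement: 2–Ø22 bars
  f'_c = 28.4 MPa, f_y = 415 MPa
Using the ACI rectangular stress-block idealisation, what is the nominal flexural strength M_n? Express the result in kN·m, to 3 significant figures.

M_n ≈ 84.3 kN·m

A_s = 2 × 380 = 760 mm².
T = A_s f_y = 760 × 415 = 315400 N = 315.4 kN.
From C = T: a = T/(0.85 f'_c b) = 315400/(0.85 × 28.4 × 200) = 65.33 mm.
M_n = T(d − a/2) = 315.4 kN × (300 − 32.665) mm = 84.32 kN·m.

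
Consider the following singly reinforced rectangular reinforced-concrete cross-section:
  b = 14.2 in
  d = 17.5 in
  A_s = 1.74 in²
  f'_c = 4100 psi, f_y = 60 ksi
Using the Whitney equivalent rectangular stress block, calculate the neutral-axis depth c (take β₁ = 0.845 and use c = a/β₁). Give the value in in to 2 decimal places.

T = A_s f_y = 1.74 × 60 = 104.4 kips.
a = T/(0.85 f'_c b) = 104.4/(0.85 × 4.1 × 14.2) = 2.1096 in.
With β₁ = 0.845, c = a/β₁ = 2.1096/0.845 = 2.50 in.

c ≈ 2.50 in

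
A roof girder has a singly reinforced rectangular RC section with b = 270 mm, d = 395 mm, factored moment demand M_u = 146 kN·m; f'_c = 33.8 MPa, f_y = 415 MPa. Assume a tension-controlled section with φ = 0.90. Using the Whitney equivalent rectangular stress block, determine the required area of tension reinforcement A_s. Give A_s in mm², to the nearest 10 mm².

A_s ≈ 1070 mm²

M_n = M_u/φ = 146/0.90 = 162.222 kN·m.
With M_n = 0.85 f'_c a b (d − a/2), solve the quadratic for a:
a = d − √(d² − 2M_n/(0.85 f'_c b)) = 395 − √(395² − 2 × 162.222×10⁶/(0.85 × 33.8 × 270)) = 57.07 mm.
A_s = 0.85 f'_c a b / f_y = 0.85 × 33.8 × 57.07 × 270 / 415 = 1066.7 mm².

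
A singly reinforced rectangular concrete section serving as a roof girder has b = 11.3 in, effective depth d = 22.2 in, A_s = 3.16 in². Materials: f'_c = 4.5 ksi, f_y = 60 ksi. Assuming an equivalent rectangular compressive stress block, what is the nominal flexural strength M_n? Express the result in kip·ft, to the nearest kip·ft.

M_n ≈ 316 kip·ft

T = A_s f_y = 3.16 × 60 = 189.6 kips.
a = T/(0.85 f'_c b) = 189.6/(0.85 × 4.5 × 11.3) = 4.387 in.
M_n = T(d − a/2) = 189.6 × (22.2 − 2.1935) = 3793.2 kip·in = 3793.2/12 = 316.10 kip·ft.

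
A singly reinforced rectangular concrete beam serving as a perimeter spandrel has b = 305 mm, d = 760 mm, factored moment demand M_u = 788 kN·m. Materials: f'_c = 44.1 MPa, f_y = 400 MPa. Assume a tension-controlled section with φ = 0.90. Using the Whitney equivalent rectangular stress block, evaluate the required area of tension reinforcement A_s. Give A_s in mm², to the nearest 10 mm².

M_n = M_u/φ = 788/0.90 = 875.556 kN·m.
With M_n = 0.85 f'_c a b (d − a/2), solve the quadratic for a:
a = d − √(d² − 2M_n/(0.85 f'_c b)) = 760 − √(760² − 2 × 875.556×10⁶/(0.85 × 44.1 × 305)) = 108.51 mm.
A_s = 0.85 f'_c a b / f_y = 0.85 × 44.1 × 108.51 × 305 / 400 = 3101.5 mm².

A_s ≈ 3100 mm²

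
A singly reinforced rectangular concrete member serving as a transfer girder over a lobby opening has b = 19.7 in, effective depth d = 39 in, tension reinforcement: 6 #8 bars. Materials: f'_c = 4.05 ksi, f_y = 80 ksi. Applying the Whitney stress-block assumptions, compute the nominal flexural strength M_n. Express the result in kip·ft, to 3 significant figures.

A_s = 6 × 0.79 = 4.74 in².
T = A_s f_y = 4.74 × 80 = 379.2 kips.
a = T/(0.85 f'_c b) = 379.2/(0.85 × 4.05 × 19.7) = 5.591 in.
M_n = T(d − a/2) = 379.2 × (39 − 2.7955) = 13728.7 kip·in = 13728.7/12 = 1144.06 kip·ft.

M_n ≈ 1140 kip·ft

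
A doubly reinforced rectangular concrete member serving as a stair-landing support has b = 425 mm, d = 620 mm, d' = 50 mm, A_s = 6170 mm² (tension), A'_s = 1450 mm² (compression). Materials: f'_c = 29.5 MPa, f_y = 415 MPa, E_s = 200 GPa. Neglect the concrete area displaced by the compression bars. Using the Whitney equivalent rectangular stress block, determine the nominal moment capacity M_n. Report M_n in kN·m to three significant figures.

M_n ≈ 1380 kN·m

Assume both tension and compression steel yield.
Net tension couple steel: A_s − A'_s = 4720 mm².
a = (A_s − A'_s) f_y / (0.85 f'_c b) = 1958800/(0.85 × 29.5 × 425) = 183.81 mm.
c = a/β₁ = 183.81/0.839 = 219.08 mm; ε'_s = 0.003(c − d')/c = 0.0023 ≥ f_y/E_s = 0.0021, so compression steel does yield.
M_n = (A_s − A'_s) f_y (d − a/2) + A'_s f_y (d − d') = [1958800 × (620 − 91.905) + 601750 × (620 − 50)] × 10⁻⁶ = 1034.43 + 343.00 = 1377.43 kN·m.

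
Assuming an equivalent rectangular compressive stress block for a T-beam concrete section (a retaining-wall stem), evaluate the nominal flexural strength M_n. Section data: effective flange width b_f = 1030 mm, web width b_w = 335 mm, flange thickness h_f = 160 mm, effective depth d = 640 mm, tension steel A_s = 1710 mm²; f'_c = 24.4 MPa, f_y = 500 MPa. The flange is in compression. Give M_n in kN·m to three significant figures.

Tension: T = A_s f_y = 1710 × 500 = 855000 N.
Try a within the flange: a = T/(0.85 f'_c b_f) = 855000/(0.85 × 24.4 × 1030) = 40.02 mm.
Since a = 40.02 ≤ h_f = 160 mm, the stress block lies entirely in the flange; analyse as a rectangular beam of width b_f.
M_n = T(d − a/2) = 855000 × (640 − 20.01) = 530.09 × 10⁶ N·mm.
M_n = 530.09 kN·m.

M_n ≈ 530 kN·m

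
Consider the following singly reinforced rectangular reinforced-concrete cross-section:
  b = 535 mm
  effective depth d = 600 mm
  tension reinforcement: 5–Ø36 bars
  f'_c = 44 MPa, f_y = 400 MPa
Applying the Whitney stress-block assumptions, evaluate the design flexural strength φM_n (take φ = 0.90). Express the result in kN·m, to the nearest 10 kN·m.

A_s = 5 × 1018 = 5090 mm².
T = A_s f_y = 5090 × 400 = 2036000 N = 2036 kN.
From C = T: a = T/(0.85 f'_c b) = 2036000/(0.85 × 44 × 535) = 101.75 mm.
M_n = T(d − a/2) = 2036 kN × (600 − 50.875) mm = 1118.02 kN·m.
φM_n = 0.90 × 1118.02 = 1006.22 kN·m.

φM_n ≈ 1010 kN·m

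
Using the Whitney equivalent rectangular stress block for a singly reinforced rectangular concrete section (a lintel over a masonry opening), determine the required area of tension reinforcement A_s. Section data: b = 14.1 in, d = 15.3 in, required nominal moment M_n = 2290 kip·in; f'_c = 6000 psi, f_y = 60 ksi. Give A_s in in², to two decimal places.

From M_n = 0.85 f'_c a b (d − a/2):
a = d − √(d² − 2M_n/(0.85 f'_c b)) = 15.3 − √(15.3² − 2 × 2290/(0.85 × 6 × 14.1)) = 2.246 in.
A_s = 0.85 f'_c a b / f_y = 0.85 × 6 × 2.246 × 14.1 / 60 = 2.692 in².

A_s ≈ 2.69 in²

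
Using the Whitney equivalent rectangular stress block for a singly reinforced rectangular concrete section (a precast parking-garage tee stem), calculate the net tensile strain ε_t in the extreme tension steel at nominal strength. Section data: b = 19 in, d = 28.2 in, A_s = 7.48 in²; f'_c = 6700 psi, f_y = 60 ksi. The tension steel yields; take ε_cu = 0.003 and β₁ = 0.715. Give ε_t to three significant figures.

ε_t ≈ 0.0116

a = A_s f_y/(0.85 f'_c b) = 4.148 in.
β₁ = 0.715, so c = a/β₁ = 4.148/0.715 = 5.801 in.
From the linear strain diagram with ε_cu = 0.003: ε_t = 0.003 (d − c)/c = 0.003 × (28.2 − 5.801)/5.801 = 0.0116.
Since ε_t ≥ 0.005, the section is tension-controlled.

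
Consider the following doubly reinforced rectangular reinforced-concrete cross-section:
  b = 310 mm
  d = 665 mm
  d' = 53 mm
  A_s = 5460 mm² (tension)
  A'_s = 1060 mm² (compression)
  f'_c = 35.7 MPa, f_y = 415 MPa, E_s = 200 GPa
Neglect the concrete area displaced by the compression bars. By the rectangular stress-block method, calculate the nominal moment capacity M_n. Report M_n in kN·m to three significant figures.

Assume both tension and compression steel yield.
Net tension couple steel: A_s − A'_s = 4400 mm².
a = (A_s − A'_s) f_y / (0.85 f'_c b) = 1826000/(0.85 × 35.7 × 310) = 194.11 mm.
c = a/β₁ = 194.11/0.795 = 244.16 mm; ε'_s = 0.003(c − d')/c = 0.0023 ≥ f_y/E_s = 0.0021, so compression steel does yield.
M_n = (A_s − A'_s) f_y (d − a/2) + A'_s f_y (d − d') = [1826000 × (665 − 97.055) + 439900 × (665 − 53)] × 10⁻⁶ = 1037.07 + 269.22 = 1306.29 kN·m.

M_n ≈ 1310 kN·m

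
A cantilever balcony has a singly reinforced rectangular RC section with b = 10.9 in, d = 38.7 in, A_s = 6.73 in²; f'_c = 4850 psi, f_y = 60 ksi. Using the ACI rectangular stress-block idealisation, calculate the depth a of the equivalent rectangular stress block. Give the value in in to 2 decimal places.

a ≈ 8.99 in

T = A_s f_y = 6.73 × 60 = 403.8 kips.
a = T/(0.85 f'_c b) = 403.8/(0.85 × 4.85 × 10.9) = 8.99 in.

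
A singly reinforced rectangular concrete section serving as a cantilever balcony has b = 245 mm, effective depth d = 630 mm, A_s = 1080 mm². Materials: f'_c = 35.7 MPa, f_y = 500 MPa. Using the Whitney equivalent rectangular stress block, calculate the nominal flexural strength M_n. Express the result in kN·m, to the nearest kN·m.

T = A_s f_y = 1080 × 500 = 540000 N = 540 kN.
From C = T: a = T/(0.85 f'_c b) = 540000/(0.85 × 35.7 × 245) = 72.63 mm.
M_n = T(d − a/2) = 540 kN × (630 − 36.315) mm = 320.59 kN·m.

M_n ≈ 321 kN·m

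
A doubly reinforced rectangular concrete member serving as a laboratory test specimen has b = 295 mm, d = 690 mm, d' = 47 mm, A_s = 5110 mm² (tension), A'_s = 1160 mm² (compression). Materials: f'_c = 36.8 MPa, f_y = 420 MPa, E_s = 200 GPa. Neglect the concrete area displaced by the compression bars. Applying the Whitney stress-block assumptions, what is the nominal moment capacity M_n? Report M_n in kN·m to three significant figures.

M_n ≈ 1310 kN·m

Assume both tension and compression steel yield.
Net tension couple steel: A_s − A'_s = 3950 mm².
a = (A_s − A'_s) f_y / (0.85 f'_c b) = 1659000/(0.85 × 36.8 × 295) = 179.79 mm.
c = a/β₁ = 179.79/0.787 = 228.45 mm; ε'_s = 0.003(c − d')/c = 0.0024 ≥ f_y/E_s = 0.0021, so compression steel does yield.
M_n = (A_s − A'_s) f_y (d − a/2) + A'_s f_y (d − d') = [1659000 × (690 − 89.895) + 487200 × (690 − 47)] × 10⁻⁶ = 995.57 + 313.27 = 1308.84 kN·m.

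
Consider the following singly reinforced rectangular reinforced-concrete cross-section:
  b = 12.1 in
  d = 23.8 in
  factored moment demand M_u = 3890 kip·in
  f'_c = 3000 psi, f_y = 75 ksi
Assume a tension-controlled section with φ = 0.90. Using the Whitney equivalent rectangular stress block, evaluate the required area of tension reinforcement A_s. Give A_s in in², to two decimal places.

M_n = M_u/φ = 3890/0.90 = 4322.22 kip·in.
From M_n = 0.85 f'_c a b (d − a/2):
a = d − √(d² − 2M_n/(0.85 f'_c b)) = 23.8 − √(23.8² − 2 × 4322.22/(0.85 × 3 × 12.1)) = 6.880 in.
A_s = 0.85 f'_c a b / f_y = 0.85 × 3 × 6.880 × 12.1 / 75 = 2.830 in².

A_s ≈ 2.83 in²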